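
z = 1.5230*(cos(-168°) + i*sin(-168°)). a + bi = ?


a = 1.5230*cos(-168°) = 1.5230*(-0.97815) = -1.4897
b = 1.5230*sin(-168°) = 1.5230*(-0.2079) = -0.3166

-1.4897 - 0.3166i


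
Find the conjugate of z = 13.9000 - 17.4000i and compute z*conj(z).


z_bar = 13.9000 + 17.4000i
z*z_bar = 13.9^2 + (-17.4)^2 = 193.21 + 302.76 = 495.97

z_bar = 13.9000 + 17.4000i, z*z_bar = 495.97


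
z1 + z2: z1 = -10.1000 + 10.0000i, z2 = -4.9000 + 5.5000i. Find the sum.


Real: -10.1 - 4.9 = -15
Imag: 10 + 5.5 = 15.5

-15.0000 + 15.5000i


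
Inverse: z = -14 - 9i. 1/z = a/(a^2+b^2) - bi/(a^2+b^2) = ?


|z|^2 = 196+81 = 277
1/z = (-14 + 9i)/277

1/z = -0.0505 + 0.0325i


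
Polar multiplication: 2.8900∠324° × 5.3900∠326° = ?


r = 2.8900 * 5.3900 = 15.5771
theta = 324° + 326° = 650° = 290° (mod 360)

15.5771 cis(290°)


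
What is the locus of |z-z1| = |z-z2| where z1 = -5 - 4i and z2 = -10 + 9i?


Equal distances means the locus is the perpendicular bisector of z1 and z2.
Midpoint = ((-5+(-10))/2, (-4+9)/2) = (-7.5000, 2.5000)

Perpendicular bisector through (-7.5000, 2.5000)


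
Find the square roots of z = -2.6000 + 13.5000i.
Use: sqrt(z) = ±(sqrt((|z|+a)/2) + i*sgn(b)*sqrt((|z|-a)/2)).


|z| = sqrt(6.76+182.25) = 13.7481
sqrt((|z|+a)/2) = sqrt((13.7481+(-2.6))/2) = sqrt(5.5740) = 2.3609
sqrt((|z|-a)/2) = sqrt((13.7481-(-2.6))/2) = sqrt(8.1740) = 2.8590

±(2.3609 + 2.8590i) i.e. 2.3609 + 2.8590i and -2.3609 - 2.8590i


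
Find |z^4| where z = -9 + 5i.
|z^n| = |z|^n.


|z| = sqrt(81+25) = sqrt(106) = 10.2956
|z^4| = |z|^4 = (sqrt(106))^4 = 106^2 = 11236

|z^4| = 11236


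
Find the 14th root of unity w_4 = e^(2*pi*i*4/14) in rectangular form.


Angle = 360*4/14 = 102.8571°
a = cos(102.8571°) = -0.2225
b = sin(102.8571°) = 0.9749

-0.2225 + 0.9749i


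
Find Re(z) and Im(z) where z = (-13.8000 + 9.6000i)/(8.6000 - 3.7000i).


Multiply by conjugate: (-13.8000 + 9.6000i)(8.6000 + 3.7000i) / (8.6^2 + (-3.7)^2)
Numerator real = -13.8*8.6 + 9.6*(-3.7) = -154.2
Numerator imag = 9.6*8.6 - (-13.8)*(-3.7) = 31.5
Denominator = 87.65
Re(z) = -154.2/87.65 = -1.7593
Im(z) = 31.5/87.65 = 0.3594

Re(z) = -1.7593, Im(z) = 0.3594


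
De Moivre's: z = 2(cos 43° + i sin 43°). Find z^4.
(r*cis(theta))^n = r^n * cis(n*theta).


r^4 = 2^4 = 16
n*theta = 4*43° = 172° = 172° (mod 360)
a = 16*cos(172°) = -15.8443
b = 16*sin(172°) = 2.2268

16 cis(172°) = -15.8443 + 2.2268i


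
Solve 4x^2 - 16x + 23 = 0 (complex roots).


disc = (-16)^2 - 4*4*23 = 256 - 368 = -112
sqrt(|disc|) = sqrt(112) = 10.5830
Real part = 16/(2*4) = 2.0000
Imag part = 10.5830/(2*4) = 1.3229

2.0000 ± 1.3229i


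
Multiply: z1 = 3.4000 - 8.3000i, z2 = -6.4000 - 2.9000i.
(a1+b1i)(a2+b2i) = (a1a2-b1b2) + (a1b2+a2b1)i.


Real = 3.4*(-6.4) - (-8.3)*(-2.9) = -21.76 - 24.07 = -45.83
Imag = 3.4*(-2.9) - (6.4)*(-8.3) = -9.86 + 53.12 = 43.26

-45.8300 + 43.2600i


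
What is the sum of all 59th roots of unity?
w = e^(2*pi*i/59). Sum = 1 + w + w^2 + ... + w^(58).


The sum of all 59th roots of unity is 0.
Geometric series: (1 - w^59)/(1 - w) = (1-1)/(1-w) = 0 since w^59 = 1, w ≠ 1.
Alternatively: coefficient of z^58 in z^59 - 1 is 0.

0


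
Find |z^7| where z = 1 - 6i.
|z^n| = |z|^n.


|z| = sqrt(1+36) = sqrt(37) = 6.0828
|z^7| = |z|^7 = (sqrt(37))^7 = 37^3 * sqrt(37) = 50653*sqrt(37)

|z^7| = 50653*sqrt(37) ≈ 308110.1704


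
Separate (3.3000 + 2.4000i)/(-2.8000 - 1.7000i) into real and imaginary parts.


Multiply by conjugate: (3.3000 + 2.4000i)(-2.8000 + 1.7000i) / ((-2.8)^2 + (-1.7)^2)
Numerator real = 3.3*(-2.8) + 2.4*(-1.7) = -13.32
Numerator imag = 2.4*(-2.8) - 3.3*(-1.7) = -1.11
Denominator = 10.73
Re(z) = -13.32/10.73 = -1.2414
Im(z) = -1.11/10.73 = -0.1034

Re(z) = -1.2414, Im(z) = -0.1034


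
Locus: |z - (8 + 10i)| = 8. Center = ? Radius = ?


|z - z0| = r is a circle with center z0 and radius r.
Center = (8, 10), radius = 8

Circle with center (8, 10) and radius 8


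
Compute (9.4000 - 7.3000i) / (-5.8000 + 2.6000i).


Conjugate of z2 = -5.8000 - 2.6000i
Numerator: (9.4000 - 7.3000i)(-5.8000 - 2.6000i) = -73.5000 + 17.9000i
Denominator: (-5.8)^2 + 2.6^2 = 40.4
Result = (-73.5000 + 17.9000i)/40.4

-1.8193 + 0.4431i


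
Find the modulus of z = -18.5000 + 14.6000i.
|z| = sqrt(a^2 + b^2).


|z| = sqrt((-18.5)^2 + 14.6^2) = sqrt(342.25 + 213.16) = sqrt(555.41) = 23.5671

|z| = 23.5671


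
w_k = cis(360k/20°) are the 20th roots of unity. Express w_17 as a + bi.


Angle = 360*17/20 = 306°
a = cos(306°) = 0.5878
b = sin(306°) = -0.8090

0.5878 - 0.8090i


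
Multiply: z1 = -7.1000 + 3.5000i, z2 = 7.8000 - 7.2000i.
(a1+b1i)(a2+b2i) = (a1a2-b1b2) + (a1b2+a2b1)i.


Real = -7.1*7.8 - 3.5*(-7.2) = -55.38 - (-25.2) = -30.18
Imag = -7.1*(-7.2) + 7.8*3.5 = 51.12 + 27.3 = 78.42

-30.1800 + 78.4200i


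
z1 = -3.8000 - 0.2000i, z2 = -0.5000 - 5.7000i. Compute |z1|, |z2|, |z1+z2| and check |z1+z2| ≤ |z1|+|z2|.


|z1| = sqrt((-3.8)^2 + (-0.2)^2) = sqrt(14.48) = 3.8053
|z2| = sqrt((-0.5)^2 + (-5.7)^2) = sqrt(32.74) = 5.7219
z1+z2 = -4.3000 - 5.9000i
|z1+z2| = sqrt(53.3) = 7.3007
|z1|+|z2| = 3.8053 + 5.7219 = 9.5272

|z1+z2| = 7.3007 ≤ |z1|+|z2| = 9.5272 (verified)


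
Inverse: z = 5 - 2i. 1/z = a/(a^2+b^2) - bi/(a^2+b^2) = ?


|z|^2 = 25+4 = 29
1/z = (5 + 2i)/29

1/z = 0.1724 + 0.0690i


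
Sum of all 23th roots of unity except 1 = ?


With w = e^(2*pi*i/23), all 23 of the 23th roots of unity w^0 = 1, w, ..., w^(22) sum to 0: 1 + w + ... + w^(22) = (1 - w^23)/(1 - w) = 0 since w^23 = 1, w ≠ 1.
Removing the root 1: w + w^2 + ... + w^(22) = 0 - 1 = -1

Sum = -1


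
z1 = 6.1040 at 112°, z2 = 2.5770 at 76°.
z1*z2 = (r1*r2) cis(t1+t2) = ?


r = 6.1040 * 2.5770 = 15.7300
theta = 112° + 76° = 188° = 188° (mod 360)

15.7300 cis(188°)


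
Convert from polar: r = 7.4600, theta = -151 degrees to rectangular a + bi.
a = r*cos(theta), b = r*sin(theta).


a = 7.4600*cos(-151°) = 7.4600*(-0.87462) = -6.5247
b = 7.4600*sin(-151°) = 7.4600*(-0.48481) = -3.6167

-6.5247 - 3.6167i


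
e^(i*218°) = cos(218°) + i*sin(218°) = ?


cos(218°) = -0.7880
sin(218°) = -0.6157

e^(i*218°) = -0.7880 - 0.6157i


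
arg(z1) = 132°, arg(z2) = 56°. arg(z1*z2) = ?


arg(z1*z2) = 132° + 56° = 188°
Normalized to (-180°, 180°]: -172°

-172°


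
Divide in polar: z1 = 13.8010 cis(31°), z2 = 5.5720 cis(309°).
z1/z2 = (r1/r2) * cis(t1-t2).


r = 13.8010 / 5.5720 = 2.4768
theta = 31° - 309° = -278° = 82° (mod 360)

2.4768 cis(82°)


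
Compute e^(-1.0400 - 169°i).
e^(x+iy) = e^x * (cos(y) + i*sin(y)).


e^-1.0400 = 0.3535
cos(-169°) = -0.9816
sin(-169°) = -0.1908
Real = 0.3535*(-0.9816) = -0.3470
Imag = 0.3535*(-0.1908) = -0.0674

-0.3470 - 0.0674i


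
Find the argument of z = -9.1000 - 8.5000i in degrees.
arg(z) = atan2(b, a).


Re = -9.1, Im = -8.5
arg = atan2(-8.5, -9.1) = -136.9525 degrees

arg(z) = -136.9525 degrees


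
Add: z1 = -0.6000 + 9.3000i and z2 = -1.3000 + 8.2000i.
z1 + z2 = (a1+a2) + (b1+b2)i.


Real: -0.6 - 1.3 = -1.9
Imag: 9.3 + 8.2 = 17.5

-1.9000 + 17.5000i


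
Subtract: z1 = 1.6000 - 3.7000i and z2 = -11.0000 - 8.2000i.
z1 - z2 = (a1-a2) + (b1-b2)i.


Real: 1.6 + 11 = 12.6
Imag: -3.7 + 8.2 = 4.5

12.6000 + 4.5000i


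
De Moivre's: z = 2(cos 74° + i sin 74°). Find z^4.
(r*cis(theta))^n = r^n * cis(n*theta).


r^4 = 2^4 = 16
n*theta = 4*74° = 296° = 296° (mod 360)
a = 16*cos(296°) = 7.0139
b = 16*sin(296°) = -14.3807

16 cis(296°) = 7.0139 - 14.3807i


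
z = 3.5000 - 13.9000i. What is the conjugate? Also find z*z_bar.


z_bar = 3.5000 + 13.9000i
z*z_bar = 3.5^2 + (-13.9)^2 = 12.25 + 193.21 = 205.46

z_bar = 3.5000 + 13.9000i, z*z_bar = 205.46


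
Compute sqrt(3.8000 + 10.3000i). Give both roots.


|z| = sqrt(14.44+106.09) = 10.9786
sqrt((|z|+a)/2) = sqrt((10.9786+3.8)/2) = sqrt(7.3893) = 2.7183
sqrt((|z|-a)/2) = sqrt((10.9786-3.8)/2) = sqrt(3.5893) = 1.8945

±(2.7183 + 1.8945i) i.e. 2.7183 + 1.8945i and -2.7183 - 1.8945i


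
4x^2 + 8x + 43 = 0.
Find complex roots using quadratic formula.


disc = 8^2 - 4*4*43 = 64 - 688 = -624
sqrt(|disc|) = sqrt(624) = 24.9800
Real part = -8/(2*4) = -1.0000
Imag part = 24.9800/(2*4) = 3.1225

-1.0000 ± 3.1225i


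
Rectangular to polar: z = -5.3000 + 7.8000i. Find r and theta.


r = sqrt(28.09+60.84) = sqrt(88.93) = 9.4303
theta = atan2(7.8, -5.3) = 124.1956 degrees

r = 9.4303, theta = 124.1956 degrees


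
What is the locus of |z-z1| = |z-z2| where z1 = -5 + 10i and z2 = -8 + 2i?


Equal distances means the locus is the perpendicular bisector of z1 and z2.
Midpoint = ((-5+(-8))/2, (10+2)/2) = (-6.5000, 6.0000)

Perpendicular bisector through (-6.5000, 6.0000)


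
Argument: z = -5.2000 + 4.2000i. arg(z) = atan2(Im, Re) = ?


Re = -5.2, Im = 4.2
arg = atan2(4.2, -5.2) = 141.0725 degrees

arg(z) = 141.0725 degrees


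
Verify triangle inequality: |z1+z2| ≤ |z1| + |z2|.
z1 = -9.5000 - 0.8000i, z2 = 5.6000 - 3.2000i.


|z1| = sqrt((-9.5)^2 + (-0.8)^2) = sqrt(90.89) = 9.5336
|z2| = sqrt(5.6^2 + (-3.2)^2) = sqrt(41.6) = 6.4498
z1+z2 = -3.9000 - 4.0000i
|z1+z2| = sqrt(31.21) = 5.5866
|z1|+|z2| = 9.5336 + 6.4498 = 15.9834

|z1+z2| = 5.5866 ≤ |z1|+|z2| = 15.9834 (verified)


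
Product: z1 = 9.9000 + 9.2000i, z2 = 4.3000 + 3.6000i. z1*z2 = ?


Real = 9.9*4.3 - 9.2*3.6 = 42.57 - 33.12 = 9.45
Imag = 9.9*3.6 + 4.3*9.2 = 35.64 + 39.56 = 75.2

9.4500 + 75.2000i


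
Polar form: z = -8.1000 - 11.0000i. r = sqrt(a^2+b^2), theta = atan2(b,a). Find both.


r = sqrt(65.61+121) = sqrt(186.61) = 13.6605
theta = atan2(-11, -8.1) = -126.3666 degrees

r = 13.6605, theta = -126.3666 degrees


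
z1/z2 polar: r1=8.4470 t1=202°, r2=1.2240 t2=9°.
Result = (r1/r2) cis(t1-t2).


r = 8.4470 / 1.2240 = 6.9011
theta = 202° - 9° = 193° = 193° (mod 360)

6.9011 cis(193°)


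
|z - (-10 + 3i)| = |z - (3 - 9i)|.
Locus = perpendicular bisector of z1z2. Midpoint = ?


Equal distances means the locus is the perpendicular bisector of z1 and z2.
Midpoint = ((-10+3)/2, (3+(-9))/2) = (-3.5000, -3.0000)

Perpendicular bisector through (-3.5000, -3.0000)


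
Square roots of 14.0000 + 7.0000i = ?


|z| = sqrt(196+49) = 15.6525
sqrt((|z|+a)/2) = sqrt((15.6525+14)/2) = sqrt(14.8262) = 3.8505
sqrt((|z|-a)/2) = sqrt((15.6525-14)/2) = sqrt(0.8262) = 0.9090

±(3.8505 + 0.9090i) i.e. 3.8505 + 0.9090i and -3.8505 - 0.9090i


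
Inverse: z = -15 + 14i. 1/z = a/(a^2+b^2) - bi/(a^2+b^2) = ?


|z|^2 = 225+196 = 421
1/z = (-15 - 14i)/421

1/z = -0.0356 - 0.0333i


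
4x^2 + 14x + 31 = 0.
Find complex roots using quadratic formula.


disc = 14^2 - 4*4*31 = 196 - 496 = -300
sqrt(|disc|) = sqrt(300) = 17.3205
Real part = -14/(2*4) = -1.7500
Imag part = 17.3205/(2*4) = 2.1651

-1.7500 ± 2.1651i


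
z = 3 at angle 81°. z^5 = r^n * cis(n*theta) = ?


r^5 = 3^5 = 243
n*theta = 5*81° = 405° = 45° (mod 360)
a = 243*cos(45°) = 171.8269
b = 243*sin(45°) = 171.8269

243 cis(45°) = 171.8269 + 171.8269i


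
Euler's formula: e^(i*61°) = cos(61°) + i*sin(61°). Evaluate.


cos(61°) = 0.4848
sin(61°) = 0.8746

e^(i*61°) = 0.4848 + 0.8746i


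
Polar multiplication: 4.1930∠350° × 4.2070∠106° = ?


r = 4.1930 * 4.2070 = 17.6400
theta = 350° + 106° = 456° = 96° (mod 360)

17.6400 cis(96°)


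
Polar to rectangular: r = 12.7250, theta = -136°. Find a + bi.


a = 12.7250*cos(-136°) = 12.7250*(-0.71934) = -9.1536
b = 12.7250*sin(-136°) = 12.7250*(-0.69466) = -8.8395

-9.1536 - 8.8395i


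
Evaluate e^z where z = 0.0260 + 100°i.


e^0.0260 = 1.0263
cos(100°) = -0.1736
sin(100°) = 0.9848
Real = 1.0263*(-0.1736) = -0.1782
Imag = 1.0263*0.9848 = 1.0107

-0.1782 + 1.0107i


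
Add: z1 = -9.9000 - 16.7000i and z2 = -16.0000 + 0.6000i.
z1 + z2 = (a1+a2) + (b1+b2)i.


Real: -9.9 - 16 = -25.9
Imag: -16.7 + 0.6 = -16.1

-25.9000 - 16.1000i


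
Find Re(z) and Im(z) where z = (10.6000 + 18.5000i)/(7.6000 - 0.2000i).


Multiply by conjugate: (10.6000 + 18.5000i)(7.6000 + 0.2000i) / (7.6^2 + (-0.2)^2)
Numerator real = 10.6*7.6 + 18.5*(-0.2) = 76.86
Numerator imag = 18.5*7.6 - 10.6*(-0.2) = 142.72
Denominator = 57.8
Re(z) = 76.86/57.8 = 1.3298
Im(z) = 142.72/57.8 = 2.4692

Re(z) = 1.3298, Im(z) = 2.4692


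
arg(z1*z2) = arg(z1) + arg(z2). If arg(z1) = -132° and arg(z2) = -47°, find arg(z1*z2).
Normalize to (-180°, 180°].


arg(z1*z2) = -132° - 47° = -179°
Normalized to (-180°, 180°]: -179°

-179°


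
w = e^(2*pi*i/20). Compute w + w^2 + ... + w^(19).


With w = e^(2*pi*i/20), all 20 of the 20th roots of unity w^0 = 1, w, ..., w^(19) sum to 0: 1 + w + ... + w^(19) = (1 - w^20)/(1 - w) = 0 since w^20 = 1, w ≠ 1.
Removing the root 1: w + w^2 + ... + w^(19) = 0 - 1 = -1

Sum = -1


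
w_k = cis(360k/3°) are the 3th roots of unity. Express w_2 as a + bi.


Angle = 360*2/3 = 240°
a = cos(240°) = -0.5000
b = sin(240°) = -0.8660

-0.5000 - 0.8660i


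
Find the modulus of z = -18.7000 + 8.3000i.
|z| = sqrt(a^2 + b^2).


|z| = sqrt((-18.7)^2 + 8.3^2) = sqrt(349.69 + 68.89) = sqrt(418.58) = 20.4592

|z| = 20.4592


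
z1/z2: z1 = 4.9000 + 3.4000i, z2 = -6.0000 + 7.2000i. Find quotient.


Conjugate of z2 = -6.0000 - 7.2000i
Numerator: (4.9000 + 3.4000i)(-6.0000 - 7.2000i) = -4.9200 - 55.6800i
Denominator: (-6)^2 + 7.2^2 = 87.84
Result = (-4.9200 - 55.6800i)/87.84

-0.0560 - 0.6339i


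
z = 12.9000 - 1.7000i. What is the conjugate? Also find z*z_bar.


z_bar = 12.9000 + 1.7000i
z*z_bar = 12.9^2 + (-1.7)^2 = 166.41 + 2.89 = 169.3

z_bar = 12.9000 + 1.7000i, z*z_bar = 169.3


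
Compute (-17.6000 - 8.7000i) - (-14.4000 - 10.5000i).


Real: -17.6 + 14.4 = -3.2
Imag: -8.7 + 10.5 = 1.8

-3.2000 + 1.8000i


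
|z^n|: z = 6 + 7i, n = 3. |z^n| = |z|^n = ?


|z| = sqrt(36+49) = sqrt(85) = 9.2195
|z^3| = |z|^3 = (sqrt(85))^3 = 85*sqrt(85)

|z^3| = 85*sqrt(85) ≈ 783.6613


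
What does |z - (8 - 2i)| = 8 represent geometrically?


|z - z0| = r is a circle with center z0 and radius r.
Center = (8, -2), radius = 8

Circle with center (8, -2) and radius 8


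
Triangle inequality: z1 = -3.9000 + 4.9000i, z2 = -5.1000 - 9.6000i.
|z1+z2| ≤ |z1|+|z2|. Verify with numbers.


|z1| = sqrt((-3.9)^2 + 4.9^2) = sqrt(39.22) = 6.2626
|z2| = sqrt((-5.1)^2 + (-9.6)^2) = sqrt(118.17) = 10.8706
z1+z2 = -9.0000 - 4.7000i
|z1+z2| = sqrt(103.09) = 10.1533
|z1|+|z2| = 6.2626 + 10.8706 = 17.1332

|z1+z2| = 10.1533 ≤ |z1|+|z2| = 17.1332 (verified)


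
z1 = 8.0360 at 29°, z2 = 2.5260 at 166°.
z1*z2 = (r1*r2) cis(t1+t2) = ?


r = 8.0360 * 2.5260 = 20.2989
theta = 29° + 166° = 195° = 195° (mod 360)

20.2989 cis(195°)


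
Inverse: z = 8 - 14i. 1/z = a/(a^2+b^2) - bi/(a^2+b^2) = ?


|z|^2 = 64+196 = 260
1/z = (8 + 14i)/260

1/z = 0.0308 + 0.0538i


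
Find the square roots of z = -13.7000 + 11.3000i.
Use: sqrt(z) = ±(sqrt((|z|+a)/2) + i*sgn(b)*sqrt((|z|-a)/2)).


|z| = sqrt(187.69+127.69) = 17.7589
sqrt((|z|+a)/2) = sqrt((17.7589+(-13.7))/2) = sqrt(2.0295) = 1.4246
sqrt((|z|-a)/2) = sqrt((17.7589-(-13.7))/2) = sqrt(15.7295) = 3.9660

±(1.4246 + 3.9660i) i.e. 1.4246 + 3.9660i and -1.4246 - 3.9660i


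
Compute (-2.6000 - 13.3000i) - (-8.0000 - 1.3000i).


Real: -2.6 + 8 = 5.4
Imag: -13.3 + 1.3 = -12

5.4000 - 12.0000i


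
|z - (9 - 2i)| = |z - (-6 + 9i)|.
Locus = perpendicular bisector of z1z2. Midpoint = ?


Equal distances means the locus is the perpendicular bisector of z1 and z2.
Midpoint = ((9+(-6))/2, (-2+9)/2) = (1.5000, 3.5000)

Perpendicular bisector through (1.5000, 3.5000)


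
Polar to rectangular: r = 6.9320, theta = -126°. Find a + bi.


a = 6.9320*cos(-126°) = 6.9320*(-0.587785) = -4.0745
b = 6.9320*sin(-126°) = 6.9320*(-0.80902) = -5.6081

-4.0745 - 5.6081i


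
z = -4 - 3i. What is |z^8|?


|z| = sqrt(16+9) = sqrt(25) = 5
|z^8| = |z|^8 = 5^8 = 390625

|z^8| = 390625


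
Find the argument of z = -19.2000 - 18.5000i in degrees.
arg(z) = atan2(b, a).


Re = -19.2, Im = -18.5
arg = atan2(-18.5, -19.2) = -136.0637 degrees

arg(z) = -136.0637 degrees


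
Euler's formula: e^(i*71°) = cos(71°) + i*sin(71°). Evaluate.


cos(71°) = 0.3256
sin(71°) = 0.9455

e^(i*71°) = 0.3256 + 0.9455i


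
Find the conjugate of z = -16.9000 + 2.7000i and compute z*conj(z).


z_bar = -16.9000 - 2.7000i
z*z_bar = (-16.9)^2 + 2.7^2 = 285.61 + 7.29 = 292.9

z_bar = -16.9000 - 2.7000i, z*z_bar = 292.9


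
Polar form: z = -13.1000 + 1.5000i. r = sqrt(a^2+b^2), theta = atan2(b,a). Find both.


r = sqrt(171.61+2.25) = sqrt(173.86) = 13.1856
theta = atan2(1.5, -13.1) = 173.4679 degrees

r = 13.1856, theta = 173.4679 degrees


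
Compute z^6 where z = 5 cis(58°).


r^6 = 5^6 = 15625
n*theta = 6*58° = 348° = 348° (mod 360)
a = 15625*cos(348°) = 15283.5563
b = 15625*sin(348°) = -3248.6202

15625 cis(348°) = 15283.5563 - 3248.6202i


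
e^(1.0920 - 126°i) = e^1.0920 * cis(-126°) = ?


e^1.0920 = 2.98023
cos(-126°) = -0.58779
sin(-126°) = -0.80902
Real = 2.98023*(-0.58779) = -1.7517
Imag = 2.98023*(-0.80902) = -2.4111

-1.7517 - 2.4111i


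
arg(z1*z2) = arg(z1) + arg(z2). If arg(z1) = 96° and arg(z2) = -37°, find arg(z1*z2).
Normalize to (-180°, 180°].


arg(z1*z2) = 96° - 37° = 59°
Normalized to (-180°, 180°]: 59°

59°


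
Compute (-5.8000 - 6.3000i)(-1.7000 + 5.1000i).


Real = -5.8*(-1.7) - (-6.3)*5.1 = 9.86 - (-32.13) = 41.99
Imag = -5.8*5.1 - (1.7)*(-6.3) = -29.58 + 10.71 = -18.87

41.9900 - 18.8700i


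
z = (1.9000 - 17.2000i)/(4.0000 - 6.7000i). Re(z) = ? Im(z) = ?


Multiply by conjugate: (1.9000 - 17.2000i)(4.0000 + 6.7000i) / (4^2 + (-6.7)^2)
Numerator real = 1.9*4 - (17.2)*(-6.7) = 122.84
Numerator imag = -17.2*4 - 1.9*(-6.7) = -56.07
Denominator = 60.89
Re(z) = 122.84/60.89 = 2.0174
Im(z) = -56.07/60.89 = -0.9208

Re(z) = 2.0174, Im(z) = -0.9208


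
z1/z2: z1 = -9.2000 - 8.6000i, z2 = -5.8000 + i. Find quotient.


Conjugate of z2 = -5.8000 - i
Numerator: (-9.2000 - 8.6000i)(-5.8000 - i) = 44.7600 + 59.0800i
Denominator: (-5.8)^2 + 1^2 = 34.64
Result = (44.7600 + 59.0800i)/34.64

1.2921 + 1.7055i


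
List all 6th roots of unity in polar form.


The 6th roots of unity are cis(360k/6°) for k=0..5
Angle step = 360/6 = 60°
Primitive root: cis(60°)
Primitive root = 0.5000 + 0.8660i

6 roots at angles: 0°, 60°, 120°, 180°, 240°, 300°


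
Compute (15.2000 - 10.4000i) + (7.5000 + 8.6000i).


Real: 15.2 + 7.5 = 22.7
Imag: -10.4 + 8.6 = -1.8

22.7000 - 1.8000i


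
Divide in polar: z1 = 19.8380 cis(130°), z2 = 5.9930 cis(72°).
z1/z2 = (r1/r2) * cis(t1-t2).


r = 19.8380 / 5.9930 = 3.3102
theta = 130° - 72° = 58° = 58° (mod 360)

3.3102 cis(58°)


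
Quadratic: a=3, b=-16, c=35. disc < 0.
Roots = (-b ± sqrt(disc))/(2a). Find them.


disc = (-16)^2 - 4*3*35 = 256 - 420 = -164
sqrt(|disc|) = sqrt(164) = 12.8062
Real part = 16/(2*3) = 2.6667
Imag part = 12.8062/(2*3) = 2.1344

2.6667 ± 2.1344i


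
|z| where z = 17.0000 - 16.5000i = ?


|z| = sqrt(17^2 + (-16.5)^2) = sqrt(289 + 272.25) = sqrt(561.25) = 23.6907

|z| = 23.6907


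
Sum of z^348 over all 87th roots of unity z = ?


The roots are w_k = w^k with w = e^(2*pi*i/87), and (w^k)^348 = (w^348)^k.
So S = 1 + u + u^2 + ... + u^(86) with u = w^348.
348 = 4*87 + 0, so 348 is a multiple of 87 and u = (w^87)^4 = 1.
Every one of the 87 terms equals 1: S = 87

S = 87


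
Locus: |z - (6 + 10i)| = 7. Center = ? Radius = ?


|z - z0| = r is a circle with center z0 and radius r.
Center = (6, 10), radius = 7

Circle with center (6, 10) and radius 7


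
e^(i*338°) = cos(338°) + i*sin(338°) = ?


cos(338°) = 0.9272
sin(338°) = -0.3746

e^(i*338°) = 0.9272 - 0.3746i


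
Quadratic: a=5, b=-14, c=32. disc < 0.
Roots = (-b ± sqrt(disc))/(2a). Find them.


disc = (-14)^2 - 4*5*32 = 196 - 640 = -444
sqrt(|disc|) = sqrt(444) = 21.0713
Real part = 14/(2*5) = 1.4000
Imag part = 21.0713/(2*5) = 2.1071

1.4000 ± 2.1071i


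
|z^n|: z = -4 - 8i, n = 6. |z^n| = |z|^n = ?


|z| = sqrt(16+64) = sqrt(80) = 8.9443
|z^6| = |z|^6 = (sqrt(80))^6 = 80^3 = 512000

|z^6| = 512000


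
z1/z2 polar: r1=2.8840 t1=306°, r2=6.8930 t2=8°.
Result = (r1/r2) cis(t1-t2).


r = 2.8840 / 6.8930 = 0.4184
theta = 306° - 8° = 298° = 298° (mod 360)

0.4184 cis(298°)


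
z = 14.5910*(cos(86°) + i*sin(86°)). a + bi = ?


a = 14.5910*cos(86°) = 14.5910*0.069756 = 1.0178
b = 14.5910*sin(86°) = 14.5910*0.997564 = 14.5555

1.0178 + 14.5555i


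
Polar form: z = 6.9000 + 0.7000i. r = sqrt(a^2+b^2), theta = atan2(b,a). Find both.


r = sqrt(47.61+0.49) = sqrt(48.1) = 6.9354
theta = atan2(0.7, 6.9) = 5.7928 degrees

r = 6.9354, theta = 5.7928 degrees


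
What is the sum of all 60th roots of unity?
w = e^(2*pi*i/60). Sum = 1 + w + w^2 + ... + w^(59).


The sum of all 60th roots of unity is 0.
Geometric series: (1 - w^60)/(1 - w) = (1-1)/(1-w) = 0 since w^60 = 1, w ≠ 1.
Alternatively: coefficient of z^59 in z^60 - 1 is 0.

0


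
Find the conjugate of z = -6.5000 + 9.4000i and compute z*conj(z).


z_bar = -6.5000 - 9.4000i
z*z_bar = (-6.5)^2 + 9.4^2 = 42.25 + 88.36 = 130.61

z_bar = -6.5000 - 9.4000i, z*z_bar = 130.61


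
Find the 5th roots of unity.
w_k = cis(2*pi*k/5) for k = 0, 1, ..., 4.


The 5th roots of unity are cis(360k/5°) for k=0..4
Angle step = 360/5 = 72°
Primitive root: cis(72°)
Primitive root = 0.3090 + 0.9511i

5 roots at angles: 0°, 72°, 144°, 216°, 288°


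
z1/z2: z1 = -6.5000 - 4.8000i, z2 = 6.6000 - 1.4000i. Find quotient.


Conjugate of z2 = 6.6000 + 1.4000i
Numerator: (-6.5000 - 4.8000i)(6.6000 + 1.4000i) = -36.1800 - 40.7800i
Denominator: 6.6^2 + (-1.4)^2 = 45.52
Result = (-36.1800 - 40.7800i)/45.52

-0.7948 - 0.8959i


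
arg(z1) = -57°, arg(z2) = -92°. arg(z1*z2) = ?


arg(z1*z2) = -57° - 92° = -149°
Normalized to (-180°, 180°]: -149°

-149°


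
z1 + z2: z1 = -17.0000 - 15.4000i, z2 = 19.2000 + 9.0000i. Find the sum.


Real: -17 + 19.2 = 2.2
Imag: -15.4 + 9 = -6.4

2.2000 - 6.4000i


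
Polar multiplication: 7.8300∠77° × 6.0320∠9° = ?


r = 7.8300 * 6.0320 = 47.2306
theta = 77° + 9° = 86° = 86° (mod 360)

47.2306 cis(86°)


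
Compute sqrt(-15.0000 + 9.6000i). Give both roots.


|z| = sqrt(225+92.16) = 17.8090
sqrt((|z|+a)/2) = sqrt((17.8090+(-15))/2) = sqrt(1.4045) = 1.1851
sqrt((|z|-a)/2) = sqrt((17.8090-(-15))/2) = sqrt(16.4045) = 4.0502

±(1.1851 + 4.0502i) i.e. 1.1851 + 4.0502i and -1.1851 - 4.0502i


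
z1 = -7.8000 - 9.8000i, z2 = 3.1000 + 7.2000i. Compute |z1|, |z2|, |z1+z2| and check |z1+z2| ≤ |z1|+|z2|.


|z1| = sqrt((-7.8)^2 + (-9.8)^2) = sqrt(156.88) = 12.5252
|z2| = sqrt(3.1^2 + 7.2^2) = sqrt(61.45) = 7.8390
z1+z2 = -4.7000 - 2.6000i
|z1+z2| = sqrt(28.85) = 5.3712
|z1|+|z2| = 12.5252 + 7.8390 = 20.3642

|z1+z2| = 5.3712 ≤ |z1|+|z2| = 20.3642 (verified)


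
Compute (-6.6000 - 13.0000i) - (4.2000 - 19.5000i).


Real: -6.6 - 4.2 = -10.8
Imag: -13 + 19.5 = 6.5

-10.8000 + 6.5000i


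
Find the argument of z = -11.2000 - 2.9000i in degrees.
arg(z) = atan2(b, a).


Re = -11.2, Im = -2.9
arg = atan2(-2.9, -11.2) = -165.4833 degrees

arg(z) = -165.4833 degrees


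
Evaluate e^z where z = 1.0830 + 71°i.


e^1.0830 = 2.9535
cos(71°) = 0.32557
sin(71°) = 0.94552
Real = 2.9535*0.32557 = 0.9616
Imag = 2.9535*0.94552 = 2.7926

0.9616 + 2.7926i


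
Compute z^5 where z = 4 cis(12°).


r^5 = 4^5 = 1024
n*theta = 5*12° = 60° = 60° (mod 360)
a = 1024*cos(60°) = 512.0000
b = 1024*sin(60°) = 886.8100

1024 cis(60°) = 512.0000 + 886.8100i


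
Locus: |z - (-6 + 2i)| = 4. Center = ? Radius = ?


|z - z0| = r is a circle with center z0 and radius r.
Center = (-6, 2), radius = 4

Circle with center (-6, 2) and radius 4


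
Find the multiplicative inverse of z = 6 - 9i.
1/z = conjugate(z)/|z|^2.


|z|^2 = 36+81 = 117
1/z = (6 + 9i)/117

1/z = 0.0513 + 0.0769i


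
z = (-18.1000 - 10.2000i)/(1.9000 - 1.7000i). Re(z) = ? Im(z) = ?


Multiply by conjugate: (-18.1000 - 10.2000i)(1.9000 + 1.7000i) / (1.9^2 + (-1.7)^2)
Numerator real = -18.1*1.9 - (10.2)*(-1.7) = -17.05
Numerator imag = -10.2*1.9 - (-18.1)*(-1.7) = -50.15
Denominator = 6.5
Re(z) = -17.05/6.5 = -2.6231
Im(z) = -50.15/6.5 = -7.7154

Re(z) = -2.6231, Im(z) = -7.7154


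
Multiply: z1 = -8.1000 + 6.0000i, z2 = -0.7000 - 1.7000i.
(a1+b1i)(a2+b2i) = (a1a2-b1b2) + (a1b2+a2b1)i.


Real = -8.1*(-0.7) - 6*(-1.7) = 5.67 - (-10.2) = 15.87
Imag = -8.1*(-1.7) - (0.7)*6 = 13.77 - (4.2) = 9.57

15.8700 + 9.5700i


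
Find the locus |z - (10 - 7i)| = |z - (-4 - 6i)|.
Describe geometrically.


Equal distances means the locus is the perpendicular bisector of z1 and z2.
Midpoint = ((10+(-4))/2, (-7+(-6))/2) = (3.0000, -6.5000)

Perpendicular bisector through (3.0000, -6.5000)


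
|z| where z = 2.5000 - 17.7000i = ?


|z| = sqrt(2.5^2 + (-17.7)^2) = sqrt(6.25 + 313.29) = sqrt(319.54) = 17.8757

|z| = 17.8757


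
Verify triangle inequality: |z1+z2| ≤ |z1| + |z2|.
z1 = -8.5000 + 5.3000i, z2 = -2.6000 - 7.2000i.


|z1| = sqrt((-8.5)^2 + 5.3^2) = sqrt(100.34) = 10.0170
|z2| = sqrt((-2.6)^2 + (-7.2)^2) = sqrt(58.6) = 7.6551
z1+z2 = -11.1000 - 1.9000i
|z1+z2| = sqrt(126.82) = 11.2614
|z1|+|z2| = 10.0170 + 7.6551 = 17.6721

|z1+z2| = 11.2614 ≤ |z1|+|z2| = 17.6721 (verified)


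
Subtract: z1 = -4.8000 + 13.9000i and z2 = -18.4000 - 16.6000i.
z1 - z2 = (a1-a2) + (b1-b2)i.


Real: -4.8 + 18.4 = 13.6
Imag: 13.9 + 16.6 = 30.5

13.6000 + 30.5000i


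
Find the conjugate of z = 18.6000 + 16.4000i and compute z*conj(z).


z_bar = 18.6000 - 16.4000i
z*z_bar = 18.6^2 + 16.4^2 = 345.96 + 268.96 = 614.92

z_bar = 18.6000 - 16.4000i, z*z_bar = 614.92


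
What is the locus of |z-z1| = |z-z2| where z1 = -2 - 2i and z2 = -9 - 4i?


Equal distances means the locus is the perpendicular bisector of z1 and z2.
Midpoint = ((-2+(-9))/2, (-2+(-4))/2) = (-5.5000, -3.0000)

Perpendicular bisector through (-5.5000, -3.0000)


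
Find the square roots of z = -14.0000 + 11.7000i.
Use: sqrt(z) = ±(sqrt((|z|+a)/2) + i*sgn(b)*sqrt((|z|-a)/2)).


|z| = sqrt(196+136.89) = 18.2453
sqrt((|z|+a)/2) = sqrt((18.2453+(-14))/2) = sqrt(2.1226) = 1.4569
sqrt((|z|-a)/2) = sqrt((18.2453-(-14))/2) = sqrt(16.1226) = 4.0153

±(1.4569 + 4.0153i) i.e. 1.4569 + 4.0153i and -1.4569 - 4.0153i


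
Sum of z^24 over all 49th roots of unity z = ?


The roots are w_k = w^k with w = e^(2*pi*i/49), and (w^k)^24 = (w^24)^k.
So S = 1 + u + u^2 + ... + u^(48) with u = w^24.
24 = 0*49 + 24, so 24 is not a multiple of 49: u = w^24 ≠ 1 (w is a primitive 49th root), while u^49 = (w^49)^24 = 1.
Geometric series: S = (1 - u^49)/(1 - u) = (1 - 1)/(1 - u) = 0

S = 0


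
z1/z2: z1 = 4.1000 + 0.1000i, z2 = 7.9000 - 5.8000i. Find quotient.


Conjugate of z2 = 7.9000 + 5.8000i
Numerator: (4.1000 + 0.1000i)(7.9000 + 5.8000i) = 31.8100 + 24.5700i
Denominator: 7.9^2 + (-5.8)^2 = 96.05
Result = (31.8100 + 24.5700i)/96.05

0.3312 + 0.2558i


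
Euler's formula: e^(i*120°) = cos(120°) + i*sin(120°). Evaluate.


cos(120°) = -0.5000
sin(120°) = 0.8660

e^(i*120°) = -0.5000 + 0.8660i


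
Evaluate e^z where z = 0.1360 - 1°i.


e^0.1360 = 1.1457
cos(-1°) = 0.9998
sin(-1°) = -0.0175
Real = 1.1457*0.9998 = 1.1455
Imag = 1.1457*(-0.0175) = -0.0200

1.1455 - 0.0200i


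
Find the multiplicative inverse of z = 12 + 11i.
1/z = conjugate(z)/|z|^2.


|z|^2 = 144+121 = 265
1/z = (12 - 11i)/265

1/z = 0.0453 - 0.0415i


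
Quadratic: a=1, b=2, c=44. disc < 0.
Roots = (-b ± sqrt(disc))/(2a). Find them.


disc = 2^2 - 4*1*44 = 4 - 176 = -172
sqrt(|disc|) = sqrt(172) = 13.1149
Real part = -2/(2*1) = -1.0000
Imag part = 13.1149/(2*1) = 6.5574

-1.0000 ± 6.5574i


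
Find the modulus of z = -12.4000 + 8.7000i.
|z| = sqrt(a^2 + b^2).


|z| = sqrt((-12.4)^2 + 8.7^2) = sqrt(153.76 + 75.69) = sqrt(229.45) = 15.1476

|z| = 15.1476


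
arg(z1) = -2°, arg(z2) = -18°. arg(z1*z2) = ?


arg(z1*z2) = -2° - 18° = -20°
Normalized to (-180°, 180°]: -20°

-20°


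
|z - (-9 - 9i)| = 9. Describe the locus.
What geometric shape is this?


|z - z0| = r is a circle with center z0 and radius r.
Center = (-9, -9), radius = 9

Circle with center (-9, -9) and radius 9


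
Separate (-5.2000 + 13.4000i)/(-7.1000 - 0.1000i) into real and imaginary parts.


Multiply by conjugate: (-5.2000 + 13.4000i)(-7.1000 + 0.1000i) / ((-7.1)^2 + (-0.1)^2)
Numerator real = -5.2*(-7.1) + 13.4*(-0.1) = 35.58
Numerator imag = 13.4*(-7.1) - (-5.2)*(-0.1) = -95.66
Denominator = 50.42
Re(z) = 35.58/50.42 = 0.7057
Im(z) = -95.66/50.42 = -1.8973

Re(z) = 0.7057, Im(z) = -1.8973


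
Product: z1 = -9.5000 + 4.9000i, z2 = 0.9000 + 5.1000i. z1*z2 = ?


Real = -9.5*0.9 - 4.9*5.1 = -8.55 - 24.99 = -33.54
Imag = -9.5*5.1 + 0.9*4.9 = -48.45 + 4.41 = -44.04

-33.5400 - 44.0400i


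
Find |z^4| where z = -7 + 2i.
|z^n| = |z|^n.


|z| = sqrt(49+4) = sqrt(53) = 7.2801
|z^4| = |z|^4 = (sqrt(53))^4 = 53^2 = 2809

|z^4| = 2809


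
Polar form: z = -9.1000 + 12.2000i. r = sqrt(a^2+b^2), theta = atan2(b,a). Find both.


r = sqrt(82.81+148.84) = sqrt(231.65) = 15.2201
theta = atan2(12.2, -9.1) = 126.7193 degrees

r = 15.2201, theta = 126.7193 degrees


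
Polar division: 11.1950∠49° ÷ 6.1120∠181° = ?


r = 11.1950 / 6.1120 = 1.8316
theta = 49° - 181° = -132° = 228° (mod 360)

1.8316 cis(228°)


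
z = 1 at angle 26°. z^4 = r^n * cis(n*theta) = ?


r^4 = 1^4 = 1
n*theta = 4*26° = 104° = 104° (mod 360)
a = 1*cos(104°) = -0.2419
b = 1*sin(104°) = 0.9703

1 cis(104°) = -0.2419 + 0.9703i


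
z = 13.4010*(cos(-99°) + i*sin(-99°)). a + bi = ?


a = 13.4010*cos(-99°) = 13.4010*(-0.156434) = -2.0964
b = 13.4010*sin(-99°) = 13.4010*(-0.98769) = -13.2360

-2.0964 - 13.2360i


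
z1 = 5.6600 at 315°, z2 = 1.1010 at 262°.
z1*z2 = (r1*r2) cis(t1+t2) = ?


r = 5.6600 * 1.1010 = 6.2317
theta = 315° + 262° = 577° = 217° (mod 360)

6.2317 cis(217°)


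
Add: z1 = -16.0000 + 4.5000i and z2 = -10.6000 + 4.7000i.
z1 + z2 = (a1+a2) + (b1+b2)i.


Real: -16 - 10.6 = -26.6
Imag: 4.5 + 4.7 = 9.2

-26.6000 + 9.2000i


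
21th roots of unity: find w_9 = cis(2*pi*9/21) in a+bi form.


Angle = 360*9/21 = 154.2857°
a = cos(154.2857°) = -0.9010
b = sin(154.2857°) = 0.4339

-0.9010 + 0.4339i


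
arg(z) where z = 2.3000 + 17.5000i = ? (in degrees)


Re = 2.3, Im = 17.5
arg = atan2(17.5, 2.3) = 82.5126 degrees

arg(z) = 82.5126 degrees


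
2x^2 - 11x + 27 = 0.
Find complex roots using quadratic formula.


disc = (-11)^2 - 4*2*27 = 121 - 216 = -95
sqrt(|disc|) = sqrt(95) = 9.7468
Real part = 11/(2*2) = 2.7500
Imag part = 9.7468/(2*2) = 2.4367

2.7500 ± 2.4367i


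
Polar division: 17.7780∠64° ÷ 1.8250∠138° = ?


r = 17.7780 / 1.8250 = 9.7414
theta = 64° - 138° = -74° = 286° (mod 360)

9.7414 cis(286°)


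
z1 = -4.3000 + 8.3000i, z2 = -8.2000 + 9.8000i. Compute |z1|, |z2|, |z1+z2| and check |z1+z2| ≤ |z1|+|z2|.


|z1| = sqrt((-4.3)^2 + 8.3^2) = sqrt(87.38) = 9.3477
|z2| = sqrt((-8.2)^2 + 9.8^2) = sqrt(163.28) = 12.7781
z1+z2 = -12.5000 + 18.1000i
|z1+z2| = sqrt(483.86) = 21.9968
|z1|+|z2| = 9.3477 + 12.7781 = 22.1258

|z1+z2| = 21.9968 ≤ |z1|+|z2| = 22.1258 (verified)


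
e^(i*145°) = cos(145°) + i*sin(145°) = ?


cos(145°) = -0.8192
sin(145°) = 0.5736

e^(i*145°) = -0.8192 + 0.5736i


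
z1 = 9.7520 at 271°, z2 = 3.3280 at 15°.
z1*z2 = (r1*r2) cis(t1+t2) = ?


r = 9.7520 * 3.3280 = 32.4547
theta = 271° + 15° = 286° = 286° (mod 360)

32.4547 cis(286°)


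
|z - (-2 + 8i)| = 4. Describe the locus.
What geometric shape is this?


|z - z0| = r is a circle with center z0 and radius r.
Center = (-2, 8), radius = 4

Circle with center (-2, 8) and radius 4


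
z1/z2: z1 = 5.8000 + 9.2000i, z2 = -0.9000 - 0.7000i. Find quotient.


Conjugate of z2 = -0.9000 + 0.7000i
Numerator: (5.8000 + 9.2000i)(-0.9000 + 0.7000i) = -11.6600 - 4.2200i
Denominator: (-0.9)^2 + (-0.7)^2 = 1.3
Result = (-11.6600 - 4.2200i)/1.3

-8.9692 - 3.2462i


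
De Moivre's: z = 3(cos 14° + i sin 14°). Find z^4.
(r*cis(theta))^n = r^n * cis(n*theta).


r^4 = 3^4 = 81
n*theta = 4*14° = 56° = 56° (mod 360)
a = 81*cos(56°) = 45.2946
b = 81*sin(56°) = 67.1520

81 cis(56°) = 45.2946 + 67.1520i


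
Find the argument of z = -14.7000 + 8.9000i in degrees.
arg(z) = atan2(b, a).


Re = -14.7, Im = 8.9
arg = atan2(8.9, -14.7) = 148.8075 degrees

arg(z) = 148.8075 degrees


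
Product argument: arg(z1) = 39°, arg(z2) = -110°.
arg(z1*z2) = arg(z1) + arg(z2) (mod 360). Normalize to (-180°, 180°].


arg(z1*z2) = 39° - 110° = -71°
Normalized to (-180°, 180°]: -71°

-71°


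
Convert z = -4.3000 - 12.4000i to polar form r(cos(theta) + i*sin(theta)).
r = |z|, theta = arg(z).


r = sqrt(18.49+153.76) = sqrt(172.25) = 13.1244
theta = atan2(-12.4, -4.3) = -109.1252 degrees

r = 13.1244, theta = -109.1252 degrees


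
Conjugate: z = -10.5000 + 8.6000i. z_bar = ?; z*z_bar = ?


z_bar = -10.5000 - 8.6000i
z*z_bar = (-10.5)^2 + 8.6^2 = 110.25 + 73.96 = 184.21

z_bar = -10.5000 - 8.6000i, z*z_bar = 184.21


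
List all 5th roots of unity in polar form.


The 5th roots of unity are cis(360k/5°) for k=0..4
Angle step = 360/5 = 72°
Primitive root: cis(72°)
Primitive root = 0.3090 + 0.9511i

5 roots at angles: 0°, 72°, 144°, 216°, 288°


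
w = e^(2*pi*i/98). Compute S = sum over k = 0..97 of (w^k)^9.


The roots are w_k = w^k with w = e^(2*pi*i/98), and (w^k)^9 = (w^9)^k.
So S = 1 + u + u^2 + ... + u^(97) with u = w^9.
9 = 0*98 + 9, so 9 is not a multiple of 98: u = w^9 ≠ 1 (w is a primitive 98th root), while u^98 = (w^98)^9 = 1.
Geometric series: S = (1 - u^98)/(1 - u) = (1 - 1)/(1 - u) = 0

S = 0


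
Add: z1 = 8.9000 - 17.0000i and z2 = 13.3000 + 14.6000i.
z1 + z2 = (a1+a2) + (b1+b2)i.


Real: 8.9 + 13.3 = 22.2
Imag: -17 + 14.6 = -2.4

22.2000 - 2.4000i


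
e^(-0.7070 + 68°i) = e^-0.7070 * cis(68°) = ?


e^-0.7070 = 0.4931
cos(68°) = 0.3746
sin(68°) = 0.9272
Real = 0.4931*0.3746 = 0.1847
Imag = 0.4931*0.9272 = 0.4572

0.1847 + 0.4572i


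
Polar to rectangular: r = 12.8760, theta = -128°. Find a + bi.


a = 12.8760*cos(-128°) = 12.8760*(-0.615661) = -7.9273
b = 12.8760*sin(-128°) = 12.8760*(-0.78801) = -10.1464

-7.9273 - 10.1464i


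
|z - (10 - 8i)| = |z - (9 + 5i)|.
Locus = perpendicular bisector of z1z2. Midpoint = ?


Equal distances means the locus is the perpendicular bisector of z1 and z2.
Midpoint = ((10+9)/2, (-8+5)/2) = (9.5000, -1.5000)

Perpendicular bisector through (9.5000, -1.5000)


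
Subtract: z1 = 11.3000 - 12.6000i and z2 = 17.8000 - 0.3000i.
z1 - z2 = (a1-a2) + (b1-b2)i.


Real: 11.3 - 17.8 = -6.5
Imag: -12.6 + 0.3 = -12.3

-6.5000 - 12.3000i


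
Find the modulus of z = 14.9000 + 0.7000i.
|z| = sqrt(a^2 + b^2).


|z| = sqrt(14.9^2 + 0.7^2) = sqrt(222.01 + 0.49) = sqrt(222.5) = 14.9164

|z| = 14.9164


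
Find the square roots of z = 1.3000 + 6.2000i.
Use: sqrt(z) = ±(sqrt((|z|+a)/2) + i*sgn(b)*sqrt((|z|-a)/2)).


|z| = sqrt(1.69+38.44) = 6.3348
sqrt((|z|+a)/2) = sqrt((6.3348+1.3)/2) = sqrt(3.8174) = 1.9538
sqrt((|z|-a)/2) = sqrt((6.3348-1.3)/2) = sqrt(2.5174) = 1.5866

±(1.9538 + 1.5866i) i.e. 1.9538 + 1.5866i and -1.9538 - 1.5866i


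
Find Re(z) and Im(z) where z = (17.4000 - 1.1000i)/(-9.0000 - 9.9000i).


Multiply by conjugate: (17.4000 - 1.1000i)(-9.0000 + 9.9000i) / ((-9)^2 + (-9.9)^2)
Numerator real = 17.4*(-9) - (1.1)*(-9.9) = -145.71
Numerator imag = -1.1*(-9) - 17.4*(-9.9) = 182.16
Denominator = 179.01
Re(z) = -145.71/179.01 = -0.8140
Im(z) = 182.16/179.01 = 1.0176

Re(z) = -0.8140, Im(z) = 1.0176


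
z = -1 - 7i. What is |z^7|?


|z| = sqrt(1+49) = sqrt(50) = 7.0711
|z^7| = |z|^7 = (sqrt(50))^7 = 50^3 * sqrt(50) = 125000*sqrt(50)

|z^7| = 125000*sqrt(50) ≈ 883883.4765


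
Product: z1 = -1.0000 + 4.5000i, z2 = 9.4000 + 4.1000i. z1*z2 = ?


Real = -1*9.4 - 4.5*4.1 = -9.4 - 18.45 = -27.85
Imag = -1*4.1 + 9.4*4.5 = -4.1 + 42.3 = 38.2

-27.8500 + 38.2000i


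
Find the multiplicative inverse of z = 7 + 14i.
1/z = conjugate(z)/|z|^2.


|z|^2 = 49+196 = 245
1/z = (7 - 14i)/245

1/z = 0.0286 - 0.0571i


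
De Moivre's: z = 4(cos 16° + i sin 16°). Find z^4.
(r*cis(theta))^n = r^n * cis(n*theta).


r^4 = 4^4 = 256
n*theta = 4*16° = 64° = 64° (mod 360)
a = 256*cos(64°) = 112.2230
b = 256*sin(64°) = 230.0913

256 cis(64°) = 112.2230 + 230.0913i


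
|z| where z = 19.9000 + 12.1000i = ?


|z| = sqrt(19.9^2 + 12.1^2) = sqrt(396.01 + 146.41) = sqrt(542.42) = 23.2899

|z| = 23.2899


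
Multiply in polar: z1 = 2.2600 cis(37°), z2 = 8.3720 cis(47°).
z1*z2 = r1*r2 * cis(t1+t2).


r = 2.2600 * 8.3720 = 18.9207
theta = 37° + 47° = 84° = 84° (mod 360)

18.9207 cis(84°)


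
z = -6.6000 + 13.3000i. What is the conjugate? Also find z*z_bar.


z_bar = -6.6000 - 13.3000i
z*z_bar = (-6.6)^2 + 13.3^2 = 43.56 + 176.89 = 220.45

z_bar = -6.6000 - 13.3000i, z*z_bar = 220.45


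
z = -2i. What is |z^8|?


|z| = sqrt(0+4) = sqrt(4) = 2
|z^8| = |z|^8 = 2^8 = 256

|z^8| = 256


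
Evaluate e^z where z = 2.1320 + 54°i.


e^2.1320 = 8.4317
cos(54°) = 0.587785
sin(54°) = 0.80902
Real = 8.4317*0.587785 = 4.9560
Imag = 8.4317*0.80902 = 6.8214

4.9560 + 6.8214i


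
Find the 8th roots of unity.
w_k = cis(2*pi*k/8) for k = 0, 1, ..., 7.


The 8th roots of unity are cis(360k/8°) for k=0..7
Angle step = 360/8 = 45°
Primitive root: cis(45°)
Primitive root = 0.7071 + 0.7071i

8 roots at angles: 0°, 45°, 90°, 135°, 180°, 225°, 270°, 315°


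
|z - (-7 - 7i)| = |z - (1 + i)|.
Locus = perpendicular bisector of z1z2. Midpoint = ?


Equal distances means the locus is the perpendicular bisector of z1 and z2.
Midpoint = ((-7+1)/2, (-7+1)/2) = (-3.0000, -3.0000)

Perpendicular bisector through (-3.0000, -3.0000)


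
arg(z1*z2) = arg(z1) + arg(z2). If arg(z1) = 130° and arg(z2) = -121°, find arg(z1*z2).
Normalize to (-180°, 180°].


arg(z1*z2) = 130° - 121° = 9°
Normalized to (-180°, 180°]: 9°

9°


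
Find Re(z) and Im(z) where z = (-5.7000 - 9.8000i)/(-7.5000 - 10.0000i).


Multiply by conjugate: (-5.7000 - 9.8000i)(-7.5000 + 10.0000i) / ((-7.5)^2 + (-10)^2)
Numerator real = -5.7*(-7.5) - (9.8)*(-10) = 140.75
Numerator imag = -9.8*(-7.5) - (-5.7)*(-10) = 16.5
Denominator = 156.25
Re(z) = 140.75/156.25 = 0.9008
Im(z) = 16.5/156.25 = 0.1056

Re(z) = 0.9008, Im(z) = 0.1056


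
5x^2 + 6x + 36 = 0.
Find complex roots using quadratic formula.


disc = 6^2 - 4*5*36 = 36 - 720 = -684
sqrt(|disc|) = sqrt(684) = 26.1534
Real part = -6/(2*5) = -0.6000
Imag part = 26.1534/(2*5) = 2.6153

-0.6000 ± 2.6153i


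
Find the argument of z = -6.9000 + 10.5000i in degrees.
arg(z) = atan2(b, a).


Re = -6.9, Im = 10.5
arg = atan2(10.5, -6.9) = 123.3106 degrees

arg(z) = 123.3106 degrees


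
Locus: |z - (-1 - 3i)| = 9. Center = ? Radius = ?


|z - z0| = r is a circle with center z0 and radius r.
Center = (-1, -3), radius = 9

Circle with center (-1, -3) and radius 9


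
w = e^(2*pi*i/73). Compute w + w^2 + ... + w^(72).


With w = e^(2*pi*i/73), all 73 of the 73th roots of unity w^0 = 1, w, ..., w^(72) sum to 0: 1 + w + ... + w^(72) = (1 - w^73)/(1 - w) = 0 since w^73 = 1, w ≠ 1.
Removing the root 1: w + w^2 + ... + w^(72) = 0 - 1 = -1

Sum = -1


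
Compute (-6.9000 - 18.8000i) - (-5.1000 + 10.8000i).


Real: -6.9 + 5.1 = -1.8
Imag: -18.8 - 10.8 = -29.6

-1.8000 - 29.6000i


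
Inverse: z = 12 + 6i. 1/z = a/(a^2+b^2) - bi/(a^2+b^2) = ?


|z|^2 = 144+36 = 180
1/z = (12 - 6i)/180

1/z = 0.0667 - 0.0333i
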